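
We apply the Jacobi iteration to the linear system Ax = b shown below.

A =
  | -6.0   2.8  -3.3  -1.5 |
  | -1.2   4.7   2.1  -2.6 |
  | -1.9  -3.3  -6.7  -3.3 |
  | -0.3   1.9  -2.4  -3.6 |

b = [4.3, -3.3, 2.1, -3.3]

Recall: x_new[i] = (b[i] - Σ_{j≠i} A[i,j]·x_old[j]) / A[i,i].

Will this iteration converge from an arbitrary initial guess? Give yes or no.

no

Diagonal D = diag(-6, 4.7, -6.7, -3.6); L, U strict lower/upper.
T_J = -D⁻¹(L+U): T[0,1] = -(2.8)/(-6) = +0.4667; T[0,0] = 0.
  T[0,:] = [+0.0000, +0.4667, -0.5500, -0.2500]
  T[1,:] = [+0.2553, +0.0000, -0.4468, +0.5532]
  T[2,:] = [-0.2836, -0.4925, +0.0000, -0.4925]
  T[3,:] = [-0.0833, +0.5278, -0.6667, +0.0000]
|eigenvalues of T|: 1.1615, 0.8237, 0.4755, 0.1377.
spectral radius ρ = 1.1615; 1.1615 > 1: divergent.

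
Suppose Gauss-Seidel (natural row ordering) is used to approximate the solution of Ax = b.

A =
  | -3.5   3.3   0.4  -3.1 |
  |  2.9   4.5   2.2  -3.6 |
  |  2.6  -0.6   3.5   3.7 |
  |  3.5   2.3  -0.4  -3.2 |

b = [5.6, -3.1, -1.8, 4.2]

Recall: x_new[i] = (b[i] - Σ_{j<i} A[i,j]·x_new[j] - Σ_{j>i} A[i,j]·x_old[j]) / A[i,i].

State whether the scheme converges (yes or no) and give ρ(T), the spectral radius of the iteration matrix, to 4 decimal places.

Let D = diag(-3.5, 4.5, 3.5, -3.2); L, U the strict triangles.
T_GS = -(D+L)⁻¹U: row 0 first, T[0,3] = -(-3.1)/(-3.5) = -0.8857; later rows by forward substitution.
  T[0,:] = [+0.0000 +0.9429 +0.1143 -0.8857]
  T[1,:] = [+0.0000 -0.6076 -0.5625 +1.3708]
  T[2,:] = [+0.0000 -0.8046 -0.1813 -0.1642]
  T[3,:] = [+0.0000 +0.6951 -0.2567 +0.0370]
moduli |λ_i(T)| = 1.4430, 1.0447, 0.3536, 0.0000.
ρ(T) = max|λ| = 1.4430; 1.4430 > 1, so it fails to converge.

no, ρ = 1.4430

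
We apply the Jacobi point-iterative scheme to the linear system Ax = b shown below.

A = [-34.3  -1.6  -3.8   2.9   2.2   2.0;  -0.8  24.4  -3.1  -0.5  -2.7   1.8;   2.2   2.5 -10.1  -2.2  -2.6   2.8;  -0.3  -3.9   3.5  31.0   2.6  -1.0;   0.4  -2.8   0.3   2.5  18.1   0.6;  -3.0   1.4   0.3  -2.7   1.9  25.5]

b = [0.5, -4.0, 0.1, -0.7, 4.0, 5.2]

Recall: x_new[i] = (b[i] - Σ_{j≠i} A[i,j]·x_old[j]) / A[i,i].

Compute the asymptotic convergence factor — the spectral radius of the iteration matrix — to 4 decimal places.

0.3871

Write A = D+L+U with D = diag(-34.3, 24.4, -10.1, 31, 18.1, 25.5).
Jacobi: T = -D⁻¹(L+U), T[3,1] = -(-3.9)/(31) = +0.1258; T[3,3] = 0.
  T[0,:] = [+0.0000  -0.0466  -0.1108  +0.0845  +0.0641  +0.0583]
  T[1,:] = [+0.0328  +0.0000  +0.1270  +0.0205  +0.1107  -0.0738]
  T[2,:] = [+0.2178  +0.2475  +0.0000  -0.2178  -0.2574  +0.2772]
  T[3,:] = [+0.0097  +0.1258  -0.1129  +0.0000  -0.0839  +0.0323]
  T[4,:] = [-0.0221  +0.1547  -0.0166  -0.1381  +0.0000  -0.0331]
  T[5,:] = [+0.1176  -0.0549  -0.0118  +0.1059  -0.0745  +0.0000]
eigenvalue magnitudes: 0.3871, 0.2449, 0.2449, 0.1048, 0.0992, 0.0597.
ρ(T) = max|λ| = 0.3871; 0.3871 < 1 ⇒ converges.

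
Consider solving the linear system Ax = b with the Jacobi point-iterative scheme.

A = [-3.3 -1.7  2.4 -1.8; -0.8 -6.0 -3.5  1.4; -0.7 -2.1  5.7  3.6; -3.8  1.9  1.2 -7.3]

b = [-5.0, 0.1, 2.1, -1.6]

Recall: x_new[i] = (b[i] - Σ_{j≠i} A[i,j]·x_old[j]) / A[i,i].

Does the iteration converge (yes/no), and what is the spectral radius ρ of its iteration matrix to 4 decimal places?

Write A = D+L+U with D = diag(-3.3, -6, 5.7, -7.3).
Jacobi: T = -D⁻¹(L+U), T[3,0] = -(-3.8)/(-7.3) = -0.5205; T[3,3] = 0.
  T[0,:] = [+0.0000, -0.5152, +0.7273, -0.5455]
  T[1,:] = [-0.1333, +0.0000, -0.5833, +0.2333]
  T[2,:] = [+0.1228, +0.3684, +0.0000, -0.6316]
  T[3,:] = [-0.5205, +0.2603, +0.1644, +0.0000]
|eigenvalues of T|: 0.9129, 0.6679, 0.6679, 0.3857.
ρ = 0.9129; 0.9129 < 1: convergent.

yes, ρ = 0.9129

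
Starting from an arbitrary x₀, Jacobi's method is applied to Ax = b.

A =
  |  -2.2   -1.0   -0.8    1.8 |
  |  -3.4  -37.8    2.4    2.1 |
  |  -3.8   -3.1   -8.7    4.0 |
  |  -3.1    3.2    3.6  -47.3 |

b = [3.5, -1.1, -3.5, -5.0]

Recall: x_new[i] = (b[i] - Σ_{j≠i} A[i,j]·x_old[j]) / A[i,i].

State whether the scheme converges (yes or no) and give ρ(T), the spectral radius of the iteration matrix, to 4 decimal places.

yes, ρ = 0.4474

Write A = D+L+U with D = diag(-2.2, -37.8, -8.7, -47.3).
Jacobi: T = -D⁻¹(L+U), T[0,3] = -(1.8)/(-2.2) = +0.8182; T[0,0] = 0.
  T[0,:] = [+0.0000  -0.4545  -0.3636  +0.8182]
  T[1,:] = [-0.0899  +0.0000  +0.0635  +0.0556]
  T[2,:] = [-0.4368  -0.3563  +0.0000  +0.4598]
  T[3,:] = [-0.0655  +0.0677  +0.0761  +0.0000]
moduli |λ_i(T)| = 0.4474, 0.3152, 0.1560, 0.0239.
ρ(T) = max|λ| = 0.4474; 0.4474 < 1 ⇒ converges.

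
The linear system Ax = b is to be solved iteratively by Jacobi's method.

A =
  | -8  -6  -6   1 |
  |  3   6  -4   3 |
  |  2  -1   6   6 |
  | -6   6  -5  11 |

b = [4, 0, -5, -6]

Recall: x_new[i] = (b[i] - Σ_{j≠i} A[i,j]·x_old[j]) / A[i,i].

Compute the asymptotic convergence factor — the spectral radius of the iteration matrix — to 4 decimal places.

Diagonal D = diag(-8, 6, 6, 11); L, U strict lower/upper.
Jacobi: T = -D⁻¹(L+U), T[3,0] = -(-6)/(11) = +0.5455; T[3,3] = 0.
  T[0,:] = [+0.0000, -0.7500, -0.7500, +0.1250]
  T[1,:] = [-0.5000, +0.0000, +0.6667, -0.5000]
  T[2,:] = [-0.3333, +0.1667, +0.0000, -1.0000]
  T[3,:] = [+0.5455, -0.5455, +0.4545, +0.0000]
moduli |λ_i(T)| = 1.3458, 0.8659, 0.8659, 0.5546.
spectral radius ρ = 1.3458; 1.3458 > 1 ⇒ diverges.

1.3458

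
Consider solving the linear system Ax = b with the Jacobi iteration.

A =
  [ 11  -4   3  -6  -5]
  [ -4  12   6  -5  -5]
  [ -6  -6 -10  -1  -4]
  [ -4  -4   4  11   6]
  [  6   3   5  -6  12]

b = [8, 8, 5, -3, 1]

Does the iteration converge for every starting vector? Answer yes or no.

Write A = D+L+U with D = diag(11, 12, -10, 11, 12).
T_J = -D⁻¹(L+U): T[4,3] = -(-6)/(12) = +0.5000; T[4,4] = 0.
  T[0,:] = [+0.0000  +0.3636  -0.2727  +0.5455  +0.4545]
  T[1,:] = [+0.3333  +0.0000  -0.5000  +0.4167  +0.4167]
  T[2,:] = [-0.6000  -0.6000  +0.0000  -0.1000  -0.4000]
  T[3,:] = [+0.3636  +0.3636  -0.3636  +0.0000  -0.5455]
  T[4,:] = [-0.5000  -0.2500  -0.4167  +0.5000  +0.0000]
moduli |λ_i(T)| = 1.2304, 0.7977, 0.7977, 0.4082, 0.0102.
ρ = 1.2304; 1.2304 > 1 ⇒ diverges.

no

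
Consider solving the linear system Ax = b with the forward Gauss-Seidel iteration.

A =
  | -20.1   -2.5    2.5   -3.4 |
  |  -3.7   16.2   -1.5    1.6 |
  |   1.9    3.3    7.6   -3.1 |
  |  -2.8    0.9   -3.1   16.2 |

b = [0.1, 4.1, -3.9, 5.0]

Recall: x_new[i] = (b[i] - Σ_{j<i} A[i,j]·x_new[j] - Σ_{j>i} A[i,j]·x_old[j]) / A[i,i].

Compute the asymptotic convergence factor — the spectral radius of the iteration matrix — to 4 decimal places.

Let D = diag(-20.1, 16.2, 7.6, 16.2); L, U the strict triangles.
Gauss-Seidel: T = -(D+L)⁻¹U, row 0 first, T[0,2] = -(2.5)/(-20.1) = +0.1244; later rows by forward substitution.
  T[0,:] = [+0.0000, -0.1244, +0.1244, -0.1692]
  T[1,:] = [+0.0000, -0.0284, +0.1210, -0.1374]
  T[2,:] = [+0.0000, +0.0434, -0.0836, +0.5098]
  T[3,:] = [+0.0000, -0.0116, -0.0012, +0.0760]
|λ(T)| sorted: 0.1523, 0.0730, 0.0730, 0.0000.
spectral radius ρ = 0.1523; 0.1523 < 1: convergent.

0.1523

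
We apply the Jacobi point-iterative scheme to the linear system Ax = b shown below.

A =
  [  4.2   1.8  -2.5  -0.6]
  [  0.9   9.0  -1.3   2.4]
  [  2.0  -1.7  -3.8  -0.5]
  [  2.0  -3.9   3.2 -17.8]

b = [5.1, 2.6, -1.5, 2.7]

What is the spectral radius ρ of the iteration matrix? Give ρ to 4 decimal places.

Split A = D + L + U, D = diag(4.2, 9, -3.8, -17.8).
T_J = -D⁻¹(L+U): T[2,3] = -(-0.5)/(-3.8) = -0.1316; T[2,2] = 0.
  T[0,:] = [+0.0000, -0.4286, +0.5952, +0.1429]
  T[1,:] = [-0.1000, +0.0000, +0.1444, -0.2667]
  T[2,:] = [+0.5263, -0.4474, +0.0000, -0.1316]
  T[3,:] = [+0.1124, -0.2191, +0.1798, +0.0000]
|λ(T)| sorted: 0.6378, 0.5158, 0.1077, 0.0143.
ρ(T) = max|λ| = 0.6378; 0.6378 < 1: convergent.

0.6378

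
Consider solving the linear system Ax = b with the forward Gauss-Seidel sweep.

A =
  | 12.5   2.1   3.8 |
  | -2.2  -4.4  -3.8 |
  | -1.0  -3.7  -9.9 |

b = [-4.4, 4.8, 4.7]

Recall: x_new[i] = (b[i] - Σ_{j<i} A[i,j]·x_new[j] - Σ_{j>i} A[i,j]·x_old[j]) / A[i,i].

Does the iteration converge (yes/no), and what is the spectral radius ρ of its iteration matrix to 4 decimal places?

Write A = D+L+U with D = diag(12.5, -4.4, -9.9).
Gauss-Seidel: T = -(D+L)⁻¹U, row 0 first, T[0,2] = -(3.8)/(12.5) = -0.3040; later rows by forward substitution.
  T[0,:] = [+0.0000  -0.1680  -0.3040]
  T[1,:] = [+0.0000  +0.0840  -0.7116]
  T[2,:] = [+0.0000  -0.0144  +0.2967]
moduli |λ_i(T)| = 0.3372, 0.0435, 0.0000.
spectral radius ρ = 0.3372; 0.3372 < 1: convergent.

yes, ρ = 0.3372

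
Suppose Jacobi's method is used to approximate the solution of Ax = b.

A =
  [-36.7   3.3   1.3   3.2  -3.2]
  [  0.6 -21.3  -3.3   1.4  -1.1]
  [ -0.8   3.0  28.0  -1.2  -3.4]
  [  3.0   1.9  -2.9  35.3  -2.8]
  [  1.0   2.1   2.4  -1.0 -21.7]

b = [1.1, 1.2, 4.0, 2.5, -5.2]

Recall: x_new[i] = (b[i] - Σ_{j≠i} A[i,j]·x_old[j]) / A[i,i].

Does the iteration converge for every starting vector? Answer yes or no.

yes

Split A = D + L + U, D = diag(-36.7, -21.3, 28, 35.3, -21.7).
Jacobi: T = -D⁻¹(L+U), T[2,3] = -(-1.2)/(28) = +0.0429; T[2,2] = 0.
  T[0,:] = [+0.0000, +0.0899, +0.0354, +0.0872, -0.0872]
  T[1,:] = [+0.0282, +0.0000, -0.1549, +0.0657, -0.0516]
  T[2,:] = [+0.0286, -0.1071, +0.0000, +0.0429, +0.1214]
  T[3,:] = [-0.0850, -0.0538, +0.0822, +0.0000, +0.0793]
  T[4,:] = [+0.0461, +0.0968, +0.1106, -0.0461, +0.0000]
|eigenvalues of T|: 0.2035, 0.1327, 0.1317, 0.1317, 0.0270.
ρ = 0.2035; 0.2035 < 1: convergent.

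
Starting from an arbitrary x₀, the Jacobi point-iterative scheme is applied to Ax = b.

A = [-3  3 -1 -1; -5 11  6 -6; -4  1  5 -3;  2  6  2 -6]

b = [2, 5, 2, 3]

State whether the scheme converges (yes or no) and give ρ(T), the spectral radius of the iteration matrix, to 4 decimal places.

no, ρ = 1.3110

Diagonal D = diag(-3, 11, 5, -6); L, U strict lower/upper.
Jacobi: T = -D⁻¹(L+U), T[3,2] = -(2)/(-6) = +0.3333; T[3,3] = 0.
  T[0,:] = [+0.0000 +1.0000 -0.3333 -0.3333]
  T[1,:] = [+0.4545 +0.0000 -0.5455 +0.5455]
  T[2,:] = [+0.8000 -0.2000 +0.0000 +0.6000]
  T[3,:] = [+0.3333 +1.0000 +0.3333 +0.0000]
moduli |λ_i(T)| = 1.3110, 0.7106, 0.7106, 0.2716.
ρ(T) = max|λ| = 1.3110; 1.3110 > 1, so it fails to converge.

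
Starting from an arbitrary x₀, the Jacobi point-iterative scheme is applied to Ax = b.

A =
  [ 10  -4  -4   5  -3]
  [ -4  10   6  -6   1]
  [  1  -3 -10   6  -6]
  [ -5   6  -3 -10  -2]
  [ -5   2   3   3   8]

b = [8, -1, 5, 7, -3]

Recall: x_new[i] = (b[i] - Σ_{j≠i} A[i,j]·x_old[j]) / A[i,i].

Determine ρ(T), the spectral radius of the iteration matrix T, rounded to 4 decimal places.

Let D = diag(10, 10, -10, -10, 8); L, U the strict triangles.
Jacobi T = -D⁻¹(L+U): T[3,1] = -(6)/(-10) = +0.6000; T[3,3] = 0.
  T[0,:] = [+0.0000, +0.4000, +0.4000, -0.5000, +0.3000]
  T[1,:] = [+0.4000, +0.0000, -0.6000, +0.6000, -0.1000]
  T[2,:] = [+0.1000, -0.3000, +0.0000, +0.6000, -0.6000]
  T[3,:] = [-0.5000, +0.6000, -0.3000, +0.0000, -0.2000]
  T[4,:] = [+0.6250, -0.2500, -0.3750, -0.3750, +0.0000]
|roots of det(T-λI)|: 1.2976, 0.7990, 0.7990, 0.4484, 0.3667.
ρ(T) = max|λ| = 1.2976; 1.2976 > 1, so it fails to converge.

1.2976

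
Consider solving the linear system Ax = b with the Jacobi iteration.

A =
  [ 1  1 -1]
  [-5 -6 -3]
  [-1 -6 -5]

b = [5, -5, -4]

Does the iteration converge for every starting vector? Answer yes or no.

no

Diagonal D = diag(1, -6, -5); L, U strict lower/upper.
Jacobi T = -D⁻¹(L+U): T[0,2] = -(-1)/(1) = +1.0000; T[0,0] = 0.
  T[0,:] = [+0.0000, -1.0000, +1.0000]
  T[1,:] = [-0.8333, +0.0000, -0.5000]
  T[2,:] = [-0.2000, -1.2000, +0.0000]
|λ(T)| sorted: 1.3741, 0.8093, 0.8093.
spectral radius ρ = 1.3741; 1.3741 > 1: divergent.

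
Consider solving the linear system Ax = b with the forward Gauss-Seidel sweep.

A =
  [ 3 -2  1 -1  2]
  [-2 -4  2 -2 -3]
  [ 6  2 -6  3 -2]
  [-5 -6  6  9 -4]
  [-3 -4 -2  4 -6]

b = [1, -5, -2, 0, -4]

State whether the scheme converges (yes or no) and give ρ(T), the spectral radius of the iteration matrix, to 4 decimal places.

A = D + L + U where D = diag(3, -4, -6, 9, -6).
GS T = -(D+L)⁻¹U: row 0 first, T[0,2] = -(1)/(3) = -0.3333; later rows by forward substitution.
  T[0,:] = [+0.0000  +0.6667  -0.3333  +0.3333  -0.6667]
  T[1,:] = [+0.0000  -0.3333  +0.6667  -0.6667  -0.4167]
  T[2,:] = [+0.0000  +0.5556  -0.1111  +0.6111  -1.1389]
  T[3,:] = [+0.0000  -0.2222  +0.3333  -0.6667  +0.5556]
  T[4,:] = [+0.0000  -0.4444  -0.0185  -0.3704  +1.3611]
eigenvalue magnitudes: 1.5596, 1.1723, 0.2267, 0.0893, 0.0000.
ρ = 1.5596; 1.5596 > 1, so it fails to converge.

no, ρ = 1.5596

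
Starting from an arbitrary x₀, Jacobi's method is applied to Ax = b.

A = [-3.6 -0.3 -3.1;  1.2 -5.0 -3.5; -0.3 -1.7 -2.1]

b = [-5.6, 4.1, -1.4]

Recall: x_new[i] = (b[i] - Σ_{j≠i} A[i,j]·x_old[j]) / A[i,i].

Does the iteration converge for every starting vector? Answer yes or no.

yes

Split A = D + L + U, D = diag(-3.6, -5, -2.1).
Jacobi T = -D⁻¹(L+U): T[1,0] = -(1.2)/(-5) = +0.2400; T[1,1] = 0.
  T[0,:] = [+0.0000 -0.0833 -0.8611]
  T[1,:] = [+0.2400 +0.0000 -0.7000]
  T[2,:] = [-0.1429 -0.8095 +0.0000]
|λ(T)| sorted: 0.9181, 0.6528, 0.2652.
ρ(T) = max|λ| = 0.9181; 0.9181 < 1 ⇒ converges.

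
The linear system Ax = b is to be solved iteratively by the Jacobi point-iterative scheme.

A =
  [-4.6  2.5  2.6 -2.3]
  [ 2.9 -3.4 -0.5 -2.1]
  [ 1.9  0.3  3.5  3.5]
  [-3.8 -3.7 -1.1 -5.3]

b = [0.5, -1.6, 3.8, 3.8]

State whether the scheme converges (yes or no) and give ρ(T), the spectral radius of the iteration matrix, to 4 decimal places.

no, ρ = 1.3702

Diagonal D = diag(-4.6, -3.4, 3.5, -5.3); L, U strict lower/upper.
Jacobi T = -D⁻¹(L+U): T[3,2] = -(-1.1)/(-5.3) = -0.2075; T[3,3] = 0.
  T[0,:] = [+0.0000, +0.5435, +0.5652, -0.5000]
  T[1,:] = [+0.8529, +0.0000, -0.1471, -0.6176]
  T[2,:] = [-0.5429, -0.0857, +0.0000, -1.0000]
  T[3,:] = [-0.7170, -0.6981, -0.2075, +0.0000]
moduli |λ_i(T)| = 1.3702, 0.7873, 0.5020, 0.5020.
ρ(T) = max|λ| = 1.3702; 1.3702 > 1: divergent.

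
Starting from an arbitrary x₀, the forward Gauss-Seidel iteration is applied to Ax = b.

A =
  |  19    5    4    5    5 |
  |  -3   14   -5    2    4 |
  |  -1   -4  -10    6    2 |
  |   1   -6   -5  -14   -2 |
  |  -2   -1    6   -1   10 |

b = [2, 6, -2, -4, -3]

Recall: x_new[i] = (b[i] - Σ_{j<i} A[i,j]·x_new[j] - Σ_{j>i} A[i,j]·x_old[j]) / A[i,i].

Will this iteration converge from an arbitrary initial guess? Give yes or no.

yes

Write A = D+L+U with D = diag(19, 14, -10, -14, 10).
T_GS = -(D+L)⁻¹U: row 0 first, T[0,2] = -(4)/(19) = -0.2105; later rows by forward substitution.
  T[0,:] = [+0.0000, -0.2632, -0.2105, -0.2632, -0.2632]
  T[1,:] = [+0.0000, -0.0564, +0.3120, -0.1992, -0.3421]
  T[2,:] = [+0.0000, +0.0489, -0.1038, +0.7060, +0.3632]
  T[3,:] = [+0.0000, -0.0121, -0.1117, -0.1856, -0.1447]
  T[4,:] = [+0.0000, -0.0888, +0.0402, -0.5147, -0.3192]
eigenvalue magnitudes: 0.5455, 0.1947, 0.1947, 0.0780, 0.0000.
ρ = 0.5455; 0.5455 < 1: convergent.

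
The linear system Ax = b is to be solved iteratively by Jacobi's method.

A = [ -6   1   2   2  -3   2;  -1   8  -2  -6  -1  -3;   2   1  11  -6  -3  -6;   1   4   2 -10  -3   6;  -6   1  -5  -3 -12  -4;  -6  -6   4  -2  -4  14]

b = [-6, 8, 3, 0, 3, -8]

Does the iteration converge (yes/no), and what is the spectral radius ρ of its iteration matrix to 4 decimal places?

no, ρ = 1.1466

Diagonal D = diag(-6, 8, 11, -10, -12, 14); L, U strict lower/upper.
T_J = -D⁻¹(L+U): T[0,4] = -(-3)/(-6) = -0.5000; T[0,0] = 0.
  T[0,:] = [+0.0000 +0.1667 +0.3333 +0.3333 -0.5000 +0.3333]
  T[1,:] = [+0.1250 +0.0000 +0.2500 +0.7500 +0.1250 +0.3750]
  T[2,:] = [-0.1818 -0.0909 +0.0000 +0.5455 +0.2727 +0.5455]
  T[3,:] = [+0.1000 +0.4000 +0.2000 +0.0000 -0.3000 +0.6000]
  T[4,:] = [-0.5000 +0.0833 -0.4167 -0.2500 +0.0000 -0.3333]
  T[5,:] = [+0.4286 +0.4286 -0.2857 +0.1429 +0.2857 +0.0000]
|roots of det(T-λI)|: 1.1466, 0.6407, 0.5038, 0.5038, 0.4295, 0.1554.
ρ(T) = max|λ| = 1.1466; 1.1466 > 1, so it fails to converge.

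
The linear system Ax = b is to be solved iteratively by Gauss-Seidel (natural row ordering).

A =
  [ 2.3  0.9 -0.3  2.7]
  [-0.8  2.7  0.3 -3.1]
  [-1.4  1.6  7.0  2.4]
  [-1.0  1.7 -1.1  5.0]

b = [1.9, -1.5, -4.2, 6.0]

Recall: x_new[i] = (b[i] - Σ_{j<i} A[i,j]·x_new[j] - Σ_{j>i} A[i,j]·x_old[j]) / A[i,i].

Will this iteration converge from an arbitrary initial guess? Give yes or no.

yes

Split A = D + L + U, D = diag(2.3, 2.7, 7, 5).
T_GS = -(D+L)⁻¹U: row 0 first, T[0,1] = -(0.9)/(2.3) = -0.3913; later rows by forward substitution.
  T[0,:] = [+0.0000  -0.3913  +0.1304  -1.1739]
  T[1,:] = [+0.0000  -0.1159  -0.0725  +0.8003]
  T[2,:] = [+0.0000  -0.0518  +0.0427  -0.7606]
  T[3,:] = [+0.0000  -0.0502  +0.0601  -0.6742]
moduli |λ_i(T)| = 0.5112, 0.2083, 0.0280, 0.0000.
spectral radius ρ = 0.5112; 0.5112 < 1 ⇒ converges.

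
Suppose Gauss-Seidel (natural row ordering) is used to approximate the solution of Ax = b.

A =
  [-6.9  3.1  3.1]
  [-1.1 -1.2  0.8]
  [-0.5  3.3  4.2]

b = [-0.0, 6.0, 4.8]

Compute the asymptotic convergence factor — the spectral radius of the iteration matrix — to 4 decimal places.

0.6164

Split A = D + L + U, D = diag(-6.9, -1.2, 4.2).
Gauss-Seidel: T = -(D+L)⁻¹U, row 0 first, T[0,2] = -(3.1)/(-6.9) = +0.4493; later rows by forward substitution.
  T[0,:] = [+0.0000, +0.4493, +0.4493]
  T[1,:] = [+0.0000, -0.4118, +0.2548]
  T[2,:] = [+0.0000, +0.3771, -0.1467]
|roots of det(T-λI)|: 0.6164, 0.0578, 0.0000.
spectral radius ρ = 0.6164; 0.6164 < 1 ⇒ converges.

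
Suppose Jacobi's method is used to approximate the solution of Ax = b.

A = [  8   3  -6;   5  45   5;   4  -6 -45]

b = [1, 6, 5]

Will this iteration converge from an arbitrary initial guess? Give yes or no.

yes

A = D + L + U where D = diag(8, 45, -45).
Jacobi: T = -D⁻¹(L+U), T[0,1] = -(3)/(8) = -0.3750; T[0,0] = 0.
  T[0,:] = [+0.0000  -0.3750  +0.7500]
  T[1,:] = [-0.1111  +0.0000  -0.1111]
  T[2,:] = [+0.0889  -0.1333  +0.0000]
|λ(T)| sorted: 0.4002, 0.2551, 0.1451.
ρ(T) = max|λ| = 0.4002; 0.4002 < 1, so it converges for any x₀.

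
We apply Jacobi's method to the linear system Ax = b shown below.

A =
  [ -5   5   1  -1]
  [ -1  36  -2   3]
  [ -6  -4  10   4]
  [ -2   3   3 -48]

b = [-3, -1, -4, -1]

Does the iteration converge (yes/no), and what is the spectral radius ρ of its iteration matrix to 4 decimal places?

yes, ρ = 0.4571

Diagonal D = diag(-5, 36, 10, -48); L, U strict lower/upper.
T_J = -D⁻¹(L+U): T[1,0] = -(-1)/(36) = +0.0278; T[1,1] = 0.
  T[0,:] = [+0.0000, +1.0000, +0.2000, -0.2000]
  T[1,:] = [+0.0278, +0.0000, +0.0556, -0.0833]
  T[2,:] = [+0.6000, +0.4000, +0.0000, -0.4000]
  T[3,:] = [-0.0417, +0.0625, +0.0625, +0.0000]
|λ(T)| sorted: 0.4571, 0.2842, 0.2842, 0.0401.
spectral radius ρ = 0.4571; 0.4571 < 1: convergent.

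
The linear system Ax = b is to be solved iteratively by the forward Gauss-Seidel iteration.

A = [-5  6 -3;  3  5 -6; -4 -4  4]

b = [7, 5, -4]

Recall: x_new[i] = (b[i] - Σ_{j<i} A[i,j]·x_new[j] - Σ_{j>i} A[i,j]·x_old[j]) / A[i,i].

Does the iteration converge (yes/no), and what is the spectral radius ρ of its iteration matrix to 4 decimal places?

no, ρ = 1.3260

Let D = diag(-5, 5, 4); L, U the strict triangles.
T_GS = -(D+L)⁻¹U: row 0 first, T[0,1] = -(6)/(-5) = +1.2000; later rows by forward substitution.
  T[0,:] = [+0.0000 +1.2000 -0.6000]
  T[1,:] = [+0.0000 -0.7200 +1.5600]
  T[2,:] = [+0.0000 +0.4800 +0.9600]
|roots of det(T-λI)|: 1.3260, 1.0860, 0.0000.
ρ(T) = max|λ| = 1.3260; 1.3260 > 1: divergent.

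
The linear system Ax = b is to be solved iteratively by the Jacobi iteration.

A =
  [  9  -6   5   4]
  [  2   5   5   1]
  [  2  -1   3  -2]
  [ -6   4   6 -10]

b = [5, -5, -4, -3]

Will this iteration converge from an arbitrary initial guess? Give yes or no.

no

Split A = D + L + U, D = diag(9, 5, 3, -10).
T_J = -D⁻¹(L+U): T[0,3] = -(4)/(9) = -0.4444; T[0,0] = 0.
  T[0,:] = [+0.0000, +0.6667, -0.5556, -0.4444]
  T[1,:] = [-0.4000, +0.0000, -1.0000, -0.2000]
  T[2,:] = [-0.6667, +0.3333, +0.0000, +0.6667]
  T[3,:] = [-0.6000, +0.4000, +0.6000, +0.0000]
|eigenvalues of T|: 1.1714, 0.8211, 0.8211, 0.6321.
ρ(T) = max|λ| = 1.1714; 1.1714 > 1: divergent.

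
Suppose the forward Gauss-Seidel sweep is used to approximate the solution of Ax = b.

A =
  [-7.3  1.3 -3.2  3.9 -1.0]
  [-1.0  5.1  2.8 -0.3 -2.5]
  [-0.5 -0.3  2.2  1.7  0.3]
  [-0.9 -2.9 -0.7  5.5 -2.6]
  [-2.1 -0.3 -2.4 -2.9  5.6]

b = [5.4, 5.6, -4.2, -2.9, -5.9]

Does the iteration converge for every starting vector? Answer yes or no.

yes

Split A = D + L + U, D = diag(-7.3, 5.1, 2.2, 5.5, 5.6).
Gauss-Seidel: T = -(D+L)⁻¹U, row 0 first, T[0,4] = -(-1)/(-7.3) = -0.1370; later rows by forward substitution.
  T[0,:] = [+0.0000, +0.1781, -0.4384, +0.5342, -0.1370]
  T[1,:] = [+0.0000, +0.0349, -0.6350, +0.1636, +0.4633]
  T[2,:] = [+0.0000, +0.0452, -0.1862, -0.6290, -0.1043]
  T[3,:] = [+0.0000, +0.0533, -0.4302, +0.0936, +0.6813]
  T[4,:] = [+0.0000, +0.1156, -0.5010, -0.0120, +0.2816]
moduli |λ_i(T)| = 0.8819, 0.3648, 0.3648, 0.1141, 0.0000.
ρ = 0.8819; 0.8819 < 1: convergent.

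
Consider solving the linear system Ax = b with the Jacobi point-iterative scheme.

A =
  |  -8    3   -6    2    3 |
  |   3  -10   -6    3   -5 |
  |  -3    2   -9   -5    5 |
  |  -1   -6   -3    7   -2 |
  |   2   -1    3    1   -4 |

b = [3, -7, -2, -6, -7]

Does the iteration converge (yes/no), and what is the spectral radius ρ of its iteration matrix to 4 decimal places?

Split A = D + L + U, D = diag(-8, -10, -9, 7, -4).
Jacobi: T = -D⁻¹(L+U), T[3,2] = -(-3)/(7) = +0.4286; T[3,3] = 0.
  T[0,:] = [+0.0000 +0.3750 -0.7500 +0.2500 +0.3750]
  T[1,:] = [+0.3000 +0.0000 -0.6000 +0.3000 -0.5000]
  T[2,:] = [-0.3333 +0.2222 +0.0000 -0.5556 +0.5556]
  T[3,:] = [+0.1429 +0.8571 +0.4286 +0.0000 +0.2857]
  T[4,:] = [+0.5000 -0.2500 +0.7500 +0.2500 +0.0000]
eigenvalue magnitudes: 1.1504, 0.9343, 0.5492, 0.4689, 0.4689.
spectral radius ρ = 1.1504; 1.1504 > 1, so it fails to converge.

no, ρ = 1.1504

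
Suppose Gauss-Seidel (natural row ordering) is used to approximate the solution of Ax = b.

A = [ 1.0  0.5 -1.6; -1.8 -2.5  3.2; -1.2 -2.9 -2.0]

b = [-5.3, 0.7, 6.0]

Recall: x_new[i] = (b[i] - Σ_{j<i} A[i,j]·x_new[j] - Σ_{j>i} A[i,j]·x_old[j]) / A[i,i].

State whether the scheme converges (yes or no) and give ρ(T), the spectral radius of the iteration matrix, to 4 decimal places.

no, ρ = 1.1265

Let D = diag(1, -2.5, -2); L, U the strict triangles.
Gauss-Seidel: T = -(D+L)⁻¹U, row 0 first, T[0,2] = -(-1.6)/(1) = +1.6000; later rows by forward substitution.
  T[0,:] = [+0.0000 -0.5000 +1.6000]
  T[1,:] = [+0.0000 +0.3600 +0.1280]
  T[2,:] = [+0.0000 -0.2220 -1.1456]
|eigenvalues of T|: 1.1265, 0.3409, 0.0000.
ρ = 1.1265; 1.1265 > 1 ⇒ diverges.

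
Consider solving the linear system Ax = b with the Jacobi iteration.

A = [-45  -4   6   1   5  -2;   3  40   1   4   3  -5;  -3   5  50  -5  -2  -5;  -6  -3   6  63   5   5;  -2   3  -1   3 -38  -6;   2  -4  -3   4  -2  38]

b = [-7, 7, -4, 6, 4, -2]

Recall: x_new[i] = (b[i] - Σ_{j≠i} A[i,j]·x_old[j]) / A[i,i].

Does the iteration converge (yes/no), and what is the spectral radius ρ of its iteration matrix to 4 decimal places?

yes, ρ = 0.1999

Diagonal D = diag(-45, 40, 50, 63, -38, 38); L, U strict lower/upper.
Jacobi: T = -D⁻¹(L+U), T[5,1] = -(-4)/(38) = +0.1053; T[5,5] = 0.
  T[0,:] = [+0.0000 -0.0889 +0.1333 +0.0222 +0.1111 -0.0444]
  T[1,:] = [-0.0750 +0.0000 -0.0250 -0.1000 -0.0750 +0.1250]
  T[2,:] = [+0.0600 -0.1000 +0.0000 +0.1000 +0.0400 +0.1000]
  T[3,:] = [+0.0952 +0.0476 -0.0952 +0.0000 -0.0794 -0.0794]
  T[4,:] = [-0.0526 +0.0789 -0.0263 +0.0789 +0.0000 -0.1579]
  T[5,:] = [-0.0526 +0.1053 +0.0789 -0.1053 +0.0526 +0.0000]
|roots of det(T-λI)|: 0.1999, 0.1470, 0.1470, 0.1168, 0.1168, 0.0108.
spectral radius ρ = 0.1999; 0.1999 < 1: convergent.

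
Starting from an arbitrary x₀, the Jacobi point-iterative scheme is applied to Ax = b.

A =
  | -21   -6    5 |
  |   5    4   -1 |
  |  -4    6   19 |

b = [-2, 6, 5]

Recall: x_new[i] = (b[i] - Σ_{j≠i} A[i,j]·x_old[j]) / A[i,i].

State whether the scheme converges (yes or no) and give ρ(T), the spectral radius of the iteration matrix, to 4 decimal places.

yes, ρ = 0.6682

Diagonal D = diag(-21, 4, 19); L, U strict lower/upper.
Jacobi T = -D⁻¹(L+U): T[0,2] = -(5)/(-21) = +0.2381; T[0,0] = 0.
  T[0,:] = [+0.0000  -0.2857  +0.2381]
  T[1,:] = [-1.2500  +0.0000  +0.2500]
  T[2,:] = [+0.2105  -0.3158  +0.0000]
moduli |λ_i(T)| = 0.6682, 0.3437, 0.3437.
ρ(T) = max|λ| = 0.6682; 0.6682 < 1 ⇒ converges.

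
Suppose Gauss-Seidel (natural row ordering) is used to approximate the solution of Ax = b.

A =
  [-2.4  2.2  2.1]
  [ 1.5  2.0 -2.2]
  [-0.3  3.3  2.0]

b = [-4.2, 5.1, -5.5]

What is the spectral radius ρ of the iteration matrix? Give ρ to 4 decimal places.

Let D = diag(-2.4, 2, 2); L, U the strict triangles.
Gauss-Seidel: T = -(D+L)⁻¹U, row 0 first, T[0,1] = -(2.2)/(-2.4) = +0.9167; later rows by forward substitution.
  T[0,:] = [+0.0000, +0.9167, +0.8750]
  T[1,:] = [+0.0000, -0.6875, +0.4438]
  T[2,:] = [+0.0000, +1.2719, -0.6009]
|eigenvalues of T|: 1.3967, 0.1083, 0.0000.
ρ = 1.3967; 1.3967 > 1, so it fails to converge.

1.3967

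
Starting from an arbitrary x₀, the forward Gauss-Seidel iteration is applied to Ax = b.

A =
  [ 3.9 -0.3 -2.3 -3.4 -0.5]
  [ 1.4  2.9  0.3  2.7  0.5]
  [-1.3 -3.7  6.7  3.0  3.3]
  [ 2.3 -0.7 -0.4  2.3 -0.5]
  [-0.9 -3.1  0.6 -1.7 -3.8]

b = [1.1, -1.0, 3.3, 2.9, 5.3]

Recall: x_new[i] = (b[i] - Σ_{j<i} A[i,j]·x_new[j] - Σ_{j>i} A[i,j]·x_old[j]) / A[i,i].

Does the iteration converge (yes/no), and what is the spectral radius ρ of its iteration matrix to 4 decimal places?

no, ρ = 1.6839

Let D = diag(3.9, 2.9, 6.7, 2.3, -3.8); L, U the strict triangles.
T_GS = -(D+L)⁻¹U: row 0 first, T[0,2] = -(-2.3)/(3.9) = +0.5897; later rows by forward substitution.
  T[0,:] = [+0.0000, +0.0769, +0.5897, +0.8718, +0.1282]
  T[1,:] = [+0.0000, -0.0371, -0.3882, -1.3519, -0.2343]
  T[2,:] = [+0.0000, -0.0056, -0.0999, -1.0252, -0.5971]
  T[3,:] = [+0.0000, -0.0892, -0.7253, -1.4615, -0.0860]
  T[4,:] = [+0.0000, +0.0511, +0.4857, +1.3884, +0.1050]
moduli |λ_i(T)| = 1.6839, 0.4069, 0.2178, 0.0012, 0.0000.
ρ = 1.6839; 1.6839 > 1: divergent.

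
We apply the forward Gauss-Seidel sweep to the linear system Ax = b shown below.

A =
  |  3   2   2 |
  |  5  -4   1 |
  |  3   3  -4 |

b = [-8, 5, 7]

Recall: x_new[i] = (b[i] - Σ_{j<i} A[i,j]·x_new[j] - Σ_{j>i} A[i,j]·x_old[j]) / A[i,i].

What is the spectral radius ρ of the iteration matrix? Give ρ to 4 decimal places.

1.6972

Let D = diag(3, -4, -4); L, U the strict triangles.
T_GS = -(D+L)⁻¹U: row 0 first, T[0,1] = -(2)/(3) = -0.6667; later rows by forward substitution.
  T[0,:] = [+0.0000, -0.6667, -0.6667]
  T[1,:] = [+0.0000, -0.8333, -0.5833]
  T[2,:] = [+0.0000, -1.1250, -0.9375]
|roots of det(T-λI)|: 1.6972, 0.0737, 0.0000.
ρ = 1.6972; 1.6972 > 1: divergent.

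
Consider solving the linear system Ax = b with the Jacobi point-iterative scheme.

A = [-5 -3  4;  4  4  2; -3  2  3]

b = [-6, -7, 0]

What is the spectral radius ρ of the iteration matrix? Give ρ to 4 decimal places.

Diagonal D = diag(-5, 4, 3); L, U strict lower/upper.
T_J = -D⁻¹(L+U): T[0,1] = -(-3)/(-5) = -0.6000; T[0,0] = 0.
  T[0,:] = [+0.0000, -0.6000, +0.8000]
  T[1,:] = [-1.0000, +0.0000, -0.5000]
  T[2,:] = [+1.0000, -0.6667, +0.0000]
eigenvalue magnitudes: 1.5115, 0.8966, 0.6149.
ρ = 1.5115; 1.5115 > 1, so it fails to converge.

1.5115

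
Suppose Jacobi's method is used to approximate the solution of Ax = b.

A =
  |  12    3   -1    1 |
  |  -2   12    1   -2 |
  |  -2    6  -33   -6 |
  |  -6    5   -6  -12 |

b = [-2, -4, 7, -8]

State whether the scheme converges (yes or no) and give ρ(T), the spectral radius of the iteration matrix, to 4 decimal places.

yes, ρ = 0.4367

Let D = diag(12, 12, -33, -12); L, U the strict triangles.
Jacobi T = -D⁻¹(L+U): T[3,1] = -(5)/(-12) = +0.4167; T[3,3] = 0.
  T[0,:] = [+0.0000, -0.2500, +0.0833, -0.0833]
  T[1,:] = [+0.1667, +0.0000, -0.0833, +0.1667]
  T[2,:] = [-0.0606, +0.1818, +0.0000, -0.1818]
  T[3,:] = [-0.5000, +0.4167, -0.5000, +0.0000]
|roots of det(T-λI)|: 0.4367, 0.3699, 0.1607, 0.1607.
ρ = 0.4367; 0.4367 < 1: convergent.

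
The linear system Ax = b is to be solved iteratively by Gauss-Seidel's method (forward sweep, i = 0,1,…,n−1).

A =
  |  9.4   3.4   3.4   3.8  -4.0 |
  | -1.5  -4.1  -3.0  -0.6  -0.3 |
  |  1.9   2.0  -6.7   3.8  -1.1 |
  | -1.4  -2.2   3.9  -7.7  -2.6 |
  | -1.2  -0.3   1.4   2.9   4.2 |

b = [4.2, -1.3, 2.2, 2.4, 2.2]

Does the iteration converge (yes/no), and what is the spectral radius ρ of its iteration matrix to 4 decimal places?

yes, ρ = 0.8546

Let D = diag(9.4, -4.1, -6.7, -7.7, 4.2); L, U the strict triangles.
T_GS = -(D+L)⁻¹U: row 0 first, T[0,1] = -(3.4)/(9.4) = -0.3617; later rows by forward substitution.
  T[0,:] = [+0.0000 -0.3617 -0.3617 -0.4043 +0.4255]
  T[1,:] = [+0.0000 +0.1323 -0.5994 +0.0016 -0.2289]
  T[2,:] = [+0.0000 -0.0631 -0.2815 +0.4530 -0.1118]
  T[3,:] = [+0.0000 -0.0040 +0.0944 +0.3025 -0.4063]
  T[4,:] = [+0.0000 -0.0701 -0.1175 -0.4753 +0.4230]
|λ(T)| sorted: 0.8546, 0.3781, 0.2674, 0.1676, 0.0000.
spectral radius ρ = 0.8546; 0.8546 < 1, so it converges for any x₀.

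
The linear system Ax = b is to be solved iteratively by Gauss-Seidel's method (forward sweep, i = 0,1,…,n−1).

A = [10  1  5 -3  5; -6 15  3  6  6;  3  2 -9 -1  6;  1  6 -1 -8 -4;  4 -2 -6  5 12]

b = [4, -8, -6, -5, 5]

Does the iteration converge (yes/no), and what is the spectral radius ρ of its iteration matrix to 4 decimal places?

Diagonal D = diag(10, 15, -9, -8, 12); L, U strict lower/upper.
Gauss-Seidel: T = -(D+L)⁻¹U, row 0 first, T[0,2] = -(5)/(10) = -0.5000; later rows by forward substitution.
  T[0,:] = [+0.0000 -0.1000 -0.5000 +0.3000 -0.5000]
  T[1,:] = [+0.0000 -0.0400 -0.4000 -0.2800 -0.6000]
  T[2,:] = [+0.0000 -0.0422 -0.2556 -0.0733 +0.3667]
  T[3,:] = [+0.0000 -0.0372 -0.3306 -0.1633 -1.0583]
  T[4,:] = [+0.0000 +0.0211 +0.1100 -0.1153 +0.6910]
|λ(T)| sorted: 0.8600, 0.4460, 0.1870, 0.0052, 0.0000.
spectral radius ρ = 0.8600; 0.8600 < 1: convergent.

yes, ρ = 0.8600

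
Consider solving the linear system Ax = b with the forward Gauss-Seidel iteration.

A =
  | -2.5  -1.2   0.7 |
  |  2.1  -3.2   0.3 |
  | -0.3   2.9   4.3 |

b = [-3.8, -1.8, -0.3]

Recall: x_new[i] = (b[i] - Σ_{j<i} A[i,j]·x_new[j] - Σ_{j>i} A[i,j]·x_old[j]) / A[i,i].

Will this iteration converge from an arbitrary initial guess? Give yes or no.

yes

Split A = D + L + U, D = diag(-2.5, -3.2, 4.3).
GS T = -(D+L)⁻¹U: row 0 first, T[0,2] = -(0.7)/(-2.5) = +0.2800; later rows by forward substitution.
  T[0,:] = [+0.0000, -0.4800, +0.2800]
  T[1,:] = [+0.0000, -0.3150, +0.2775]
  T[2,:] = [+0.0000, +0.1790, -0.1676]
|roots of det(T-λI)|: 0.4760, 0.0066, 0.0000.
ρ = 0.4760; 0.4760 < 1, so it converges for any x₀.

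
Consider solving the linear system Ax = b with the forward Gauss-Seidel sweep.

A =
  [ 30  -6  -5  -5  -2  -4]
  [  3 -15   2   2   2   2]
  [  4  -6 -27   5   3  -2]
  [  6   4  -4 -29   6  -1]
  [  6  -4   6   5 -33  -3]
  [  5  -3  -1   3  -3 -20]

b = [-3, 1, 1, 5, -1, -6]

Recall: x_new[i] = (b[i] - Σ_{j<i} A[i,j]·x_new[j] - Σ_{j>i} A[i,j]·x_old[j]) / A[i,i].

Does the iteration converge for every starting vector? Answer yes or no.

Split A = D + L + U, D = diag(30, -15, -27, -29, -33, -20).
Gauss-Seidel: T = -(D+L)⁻¹U, row 0 first, T[0,4] = -(-2)/(30) = +0.0667; later rows by forward substitution.
  T[0,:] = [+0.0000, +0.2000, +0.1667, +0.1667, +0.0667, +0.1333]
  T[1,:] = [+0.0000, +0.0400, +0.1667, +0.1667, +0.1467, +0.1600]
  T[2,:] = [+0.0000, +0.0207, -0.0123, +0.1728, +0.0884, -0.0899]
  T[3,:] = [+0.0000, +0.0440, +0.0592, +0.0336, +0.2287, +0.0276]
  T[4,:] = [+0.0000, +0.0420, +0.0168, +0.0466, +0.0451, -0.0982]
  T[5,:] = [+0.0000, +0.0433, +0.0236, +0.0061, +0.0178, +0.0327]
eigenvalue magnitudes: 0.2667, 0.1150, 0.0986, 0.0876, 0.0876, 0.0000.
ρ(T) = max|λ| = 0.2667; 0.2667 < 1, so it converges for any x₀.

yes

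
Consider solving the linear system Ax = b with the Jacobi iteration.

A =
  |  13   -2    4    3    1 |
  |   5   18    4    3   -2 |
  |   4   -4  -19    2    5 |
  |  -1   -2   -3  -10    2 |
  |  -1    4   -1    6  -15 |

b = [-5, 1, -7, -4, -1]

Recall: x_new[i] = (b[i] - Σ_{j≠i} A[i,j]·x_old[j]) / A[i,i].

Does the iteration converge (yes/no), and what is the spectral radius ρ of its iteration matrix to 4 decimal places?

yes, ρ = 0.5587

A = D + L + U where D = diag(13, 18, -19, -10, -15).
Jacobi: T = -D⁻¹(L+U), T[2,0] = -(4)/(-19) = +0.2105; T[2,2] = 0.
  T[0,:] = [+0.0000 +0.1538 -0.3077 -0.2308 -0.0769]
  T[1,:] = [-0.2778 +0.0000 -0.2222 -0.1667 +0.1111]
  T[2,:] = [+0.2105 -0.2105 +0.0000 +0.1053 +0.2632]
  T[3,:] = [-0.1000 -0.2000 -0.3000 +0.0000 +0.2000]
  T[4,:] = [-0.0667 +0.2667 -0.0667 +0.4000 +0.0000]
|λ(T)| sorted: 0.5587, 0.3873, 0.3873, 0.2493, 0.1715.
ρ = 0.5587; 0.5587 < 1 ⇒ converges.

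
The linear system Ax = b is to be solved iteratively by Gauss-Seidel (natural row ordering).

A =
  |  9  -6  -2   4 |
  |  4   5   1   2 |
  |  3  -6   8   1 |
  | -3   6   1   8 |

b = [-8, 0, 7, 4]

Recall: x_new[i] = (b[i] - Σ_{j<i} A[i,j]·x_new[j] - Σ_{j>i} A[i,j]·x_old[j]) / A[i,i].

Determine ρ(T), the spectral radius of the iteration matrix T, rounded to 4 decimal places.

Diagonal D = diag(9, 5, 8, 8); L, U strict lower/upper.
T_GS = -(D+L)⁻¹U: row 0 first, T[0,2] = -(-2)/(9) = +0.2222; later rows by forward substitution.
  T[0,:] = [+0.0000  +0.6667  +0.2222  -0.4444]
  T[1,:] = [+0.0000  -0.5333  -0.3778  -0.0444]
  T[2,:] = [+0.0000  -0.6500  -0.3667  +0.0083]
  T[3,:] = [+0.0000  +0.7313  +0.4125  -0.1344]
moduli |λ_i(T)| = 0.9180, 0.1591, 0.0428, 0.0000.
ρ = 0.9180; 0.9180 < 1, so it converges for any x₀.

0.9180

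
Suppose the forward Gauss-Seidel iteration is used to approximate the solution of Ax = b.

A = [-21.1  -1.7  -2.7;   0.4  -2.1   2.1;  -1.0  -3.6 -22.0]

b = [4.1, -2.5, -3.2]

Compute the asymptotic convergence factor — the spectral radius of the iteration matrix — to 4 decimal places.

0.1886

Let D = diag(-21.1, -2.1, -22); L, U the strict triangles.
Gauss-Seidel: T = -(D+L)⁻¹U, row 0 first, T[0,1] = -(-1.7)/(-21.1) = -0.0806; later rows by forward substitution.
  T[0,:] = [+0.0000 -0.0806 -0.1280]
  T[1,:] = [+0.0000 -0.0153 +0.9756]
  T[2,:] = [+0.0000 +0.0062 -0.1538]
eigenvalue magnitudes: 0.1886, 0.0194, 0.0000.
ρ(T) = max|λ| = 0.1886; 0.1886 < 1 ⇒ converges.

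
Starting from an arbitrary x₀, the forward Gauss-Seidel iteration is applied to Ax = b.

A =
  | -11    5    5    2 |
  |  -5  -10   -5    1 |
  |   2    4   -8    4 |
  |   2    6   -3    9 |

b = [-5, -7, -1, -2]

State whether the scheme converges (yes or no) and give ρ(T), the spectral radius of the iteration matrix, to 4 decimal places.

Let D = diag(-11, -10, -8, 9); L, U the strict triangles.
Gauss-Seidel: T = -(D+L)⁻¹U, row 0 first, T[0,3] = -(2)/(-11) = +0.1818; later rows by forward substitution.
  T[0,:] = [+0.0000, +0.4545, +0.4545, +0.1818]
  T[1,:] = [+0.0000, -0.2273, -0.7273, +0.0091]
  T[2,:] = [+0.0000, -0.0000, -0.2500, +0.5500]
  T[3,:] = [+0.0000, +0.0505, +0.3005, +0.1369]
|λ(T)| sorted: 0.5687, 0.3538, 0.1255, 0.0000.
ρ(T) = max|λ| = 0.5687; 0.5687 < 1: convergent.

yes, ρ = 0.5687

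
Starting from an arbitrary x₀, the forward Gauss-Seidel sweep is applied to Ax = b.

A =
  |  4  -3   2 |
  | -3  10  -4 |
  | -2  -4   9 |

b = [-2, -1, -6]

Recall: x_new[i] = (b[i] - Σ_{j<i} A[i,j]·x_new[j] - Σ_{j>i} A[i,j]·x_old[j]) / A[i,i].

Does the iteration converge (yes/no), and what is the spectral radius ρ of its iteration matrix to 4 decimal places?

yes, ρ = 0.3941

Write A = D+L+U with D = diag(4, 10, 9).
GS T = -(D+L)⁻¹U: row 0 first, T[0,2] = -(2)/(4) = -0.5000; later rows by forward substitution.
  T[0,:] = [+0.0000, +0.7500, -0.5000]
  T[1,:] = [+0.0000, +0.2250, +0.2500]
  T[2,:] = [+0.0000, +0.2667, +0.0000]
|eigenvalues of T|: 0.3941, 0.1691, 0.0000.
spectral radius ρ = 0.3941; 0.3941 < 1, so it converges for any x₀.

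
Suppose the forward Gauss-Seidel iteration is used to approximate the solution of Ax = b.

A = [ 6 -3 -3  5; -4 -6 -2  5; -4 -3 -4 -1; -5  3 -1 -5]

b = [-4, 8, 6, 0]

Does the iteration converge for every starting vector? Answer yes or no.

Split A = D + L + U, D = diag(6, -6, -4, -5).
T_GS = -(D+L)⁻¹U: row 0 first, T[0,1] = -(-3)/(6) = +0.5000; later rows by forward substitution.
  T[0,:] = [+0.0000 +0.5000 +0.5000 -0.8333]
  T[1,:] = [+0.0000 -0.3333 -0.6667 +1.3889]
  T[2,:] = [+0.0000 -0.2500 +0.0000 -0.4583]
  T[3,:] = [+0.0000 -0.6500 -0.9000 +1.7583]
|λ(T)| sorted: 1.5749, 0.2540, 0.1041, 0.0000.
ρ(T) = max|λ| = 1.5749; 1.5749 > 1: divergent.

no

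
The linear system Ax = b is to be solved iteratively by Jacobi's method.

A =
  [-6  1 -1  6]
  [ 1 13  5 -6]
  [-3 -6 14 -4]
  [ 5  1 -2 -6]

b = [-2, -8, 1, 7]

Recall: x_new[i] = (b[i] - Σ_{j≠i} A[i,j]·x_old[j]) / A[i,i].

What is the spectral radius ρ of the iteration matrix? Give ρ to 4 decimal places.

0.9313

Split A = D + L + U, D = diag(-6, 13, 14, -6).
Jacobi: T = -D⁻¹(L+U), T[1,2] = -(5)/(13) = -0.3846; T[1,1] = 0.
  T[0,:] = [+0.0000, +0.1667, -0.1667, +1.0000]
  T[1,:] = [-0.0769, +0.0000, -0.3846, +0.4615]
  T[2,:] = [+0.2143, +0.4286, +0.0000, +0.2857]
  T[3,:] = [+0.8333, +0.1667, -0.3333, +0.0000]
|eigenvalues of T|: 0.9313, 0.7460, 0.3570, 0.3570.
ρ = 0.9313; 0.9313 < 1 ⇒ converges.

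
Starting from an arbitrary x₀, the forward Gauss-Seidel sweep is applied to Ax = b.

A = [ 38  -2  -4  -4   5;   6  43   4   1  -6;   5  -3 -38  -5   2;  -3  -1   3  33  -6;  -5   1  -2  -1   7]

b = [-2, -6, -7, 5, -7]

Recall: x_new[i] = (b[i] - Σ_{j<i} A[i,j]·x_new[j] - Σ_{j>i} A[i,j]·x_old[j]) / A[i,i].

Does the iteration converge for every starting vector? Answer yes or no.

yes

Write A = D+L+U with D = diag(38, 43, -38, 33, 7).
GS T = -(D+L)⁻¹U: row 0 first, T[0,1] = -(-2)/(38) = +0.0526; later rows by forward substitution.
  T[0,:] = [+0.0000 +0.0526 +0.1053 +0.1053 -0.1316]
  T[1,:] = [+0.0000 -0.0073 -0.1077 -0.0379 +0.1579]
  T[2,:] = [+0.0000 +0.0075 +0.0224 -0.1147 +0.0229]
  T[3,:] = [+0.0000 +0.0039 +0.0043 +0.0188 +0.1726]
  T[4,:] = [+0.0000 +0.0413 +0.0976 +0.0505 -0.0854]
eigenvalue magnitudes: 0.2101, 0.0985, 0.0985, 0.0411, 0.0000.
spectral radius ρ = 0.2101; 0.2101 < 1, so it converges for any x₀.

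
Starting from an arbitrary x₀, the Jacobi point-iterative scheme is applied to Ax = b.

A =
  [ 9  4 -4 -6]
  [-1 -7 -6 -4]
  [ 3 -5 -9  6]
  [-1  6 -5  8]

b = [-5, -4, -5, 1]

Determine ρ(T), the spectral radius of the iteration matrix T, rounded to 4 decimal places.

1.5440

Write A = D+L+U with D = diag(9, -7, -9, 8).
Jacobi T = -D⁻¹(L+U): T[0,2] = -(-4)/(9) = +0.4444; T[0,0] = 0.
  T[0,:] = [+0.0000, -0.4444, +0.4444, +0.6667]
  T[1,:] = [-0.1429, +0.0000, -0.8571, -0.5714]
  T[2,:] = [+0.3333, -0.5556, +0.0000, +0.6667]
  T[3,:] = [+0.1250, -0.7500, +0.6250, +0.0000]
moduli |λ_i(T)| = 1.5440, 0.6376, 0.6376, 0.2873.
spectral radius ρ = 1.5440; 1.5440 > 1 ⇒ diverges.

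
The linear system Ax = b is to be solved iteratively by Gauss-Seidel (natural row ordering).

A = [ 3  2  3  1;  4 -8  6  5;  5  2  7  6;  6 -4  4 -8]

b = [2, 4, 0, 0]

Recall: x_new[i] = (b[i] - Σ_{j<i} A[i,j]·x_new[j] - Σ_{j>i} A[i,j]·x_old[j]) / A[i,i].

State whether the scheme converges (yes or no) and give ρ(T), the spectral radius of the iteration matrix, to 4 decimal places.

no, ρ = 1.1754

Diagonal D = diag(3, -8, 7, -8); L, U strict lower/upper.
T_GS = -(D+L)⁻¹U: row 0 first, T[0,3] = -(1)/(3) = -0.3333; later rows by forward substitution.
  T[0,:] = [+0.0000, -0.6667, -1.0000, -0.3333]
  T[1,:] = [+0.0000, -0.3333, +0.2500, +0.4583]
  T[2,:] = [+0.0000, +0.5714, +0.6429, -0.7500]
  T[3,:] = [+0.0000, -0.0476, -0.5536, -0.8542]
moduli |λ_i(T)| = 1.1754, 0.9261, 0.2953, 0.0000.
spectral radius ρ = 1.1754; 1.1754 > 1 ⇒ diverges.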